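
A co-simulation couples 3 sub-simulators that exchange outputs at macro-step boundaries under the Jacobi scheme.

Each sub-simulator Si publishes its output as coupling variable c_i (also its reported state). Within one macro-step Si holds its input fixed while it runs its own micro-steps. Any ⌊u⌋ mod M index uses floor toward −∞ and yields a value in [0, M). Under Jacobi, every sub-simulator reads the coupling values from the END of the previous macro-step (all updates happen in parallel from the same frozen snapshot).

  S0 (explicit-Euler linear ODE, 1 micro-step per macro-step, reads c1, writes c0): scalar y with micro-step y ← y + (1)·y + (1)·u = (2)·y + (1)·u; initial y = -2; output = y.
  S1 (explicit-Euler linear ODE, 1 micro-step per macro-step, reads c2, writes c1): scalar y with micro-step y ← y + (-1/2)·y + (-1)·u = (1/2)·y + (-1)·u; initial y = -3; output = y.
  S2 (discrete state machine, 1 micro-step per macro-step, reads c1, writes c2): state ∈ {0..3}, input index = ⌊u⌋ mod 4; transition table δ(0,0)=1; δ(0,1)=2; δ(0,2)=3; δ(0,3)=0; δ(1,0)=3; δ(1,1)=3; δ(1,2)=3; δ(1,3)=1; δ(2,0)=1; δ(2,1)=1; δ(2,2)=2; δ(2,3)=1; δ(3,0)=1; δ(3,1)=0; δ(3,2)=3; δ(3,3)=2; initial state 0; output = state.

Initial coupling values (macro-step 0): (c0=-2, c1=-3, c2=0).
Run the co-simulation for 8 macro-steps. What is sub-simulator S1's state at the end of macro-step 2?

macro 1: S0 reads c1=-3 → after 1×micro: -7; S1 reads c2=0 → after 1×micro: -3/2; S2 reads c1=-3 → after 1×micro: 2 ⇒ (c0=-7, c1=-3/2, c2=2)
macro 2: S0 reads c1=-3/2 → after 1×micro: -31/2; S1 reads c2=2 → after 1×micro: -11/4; S2 reads c1=-3/2 → after 1×micro: 2 ⇒ (c0=-31/2, c1=-11/4, c2=2)
macro 3: S0 reads c1=-11/4 → after 1×micro: -135/4; S1 reads c2=2 → after 1×micro: -27/8; S2 reads c1=-11/4 → after 1×micro: 1 ⇒ (c0=-135/4, c1=-27/8, c2=1)
macro 4: S0 reads c1=-27/8 → after 1×micro: -567/8; S1 reads c2=1 → after 1×micro: -43/16; S2 reads c1=-27/8 → after 1×micro: 3 ⇒ (c0=-567/8, c1=-43/16, c2=3)
macro 5: S0 reads c1=-43/16 → after 1×micro: -2311/16; S1 reads c2=3 → after 1×micro: -139/32; S2 reads c1=-43/16 → after 1×micro: 0 ⇒ (c0=-2311/16, c1=-139/32, c2=0)
macro 6: S0 reads c1=-139/32 → after 1×micro: -9383/32; S1 reads c2=0 → after 1×micro: -139/64; S2 reads c1=-139/32 → after 1×micro: 0 ⇒ (c0=-9383/32, c1=-139/64, c2=0)
macro 7: S0 reads c1=-139/64 → after 1×micro: -37671/64; S1 reads c2=0 → after 1×micro: -139/128; S2 reads c1=-139/64 → after 1×micro: 2 ⇒ (c0=-37671/64, c1=-139/128, c2=2)
macro 8: S0 reads c1=-139/128 → after 1×micro: -150823/128; S1 reads c2=2 → after 1×micro: -651/256; S2 reads c1=-139/128 → after 1×micro: 2 ⇒ (c0=-150823/128, c1=-651/256, c2=2)

S1 state at macro-step 2 = -11/4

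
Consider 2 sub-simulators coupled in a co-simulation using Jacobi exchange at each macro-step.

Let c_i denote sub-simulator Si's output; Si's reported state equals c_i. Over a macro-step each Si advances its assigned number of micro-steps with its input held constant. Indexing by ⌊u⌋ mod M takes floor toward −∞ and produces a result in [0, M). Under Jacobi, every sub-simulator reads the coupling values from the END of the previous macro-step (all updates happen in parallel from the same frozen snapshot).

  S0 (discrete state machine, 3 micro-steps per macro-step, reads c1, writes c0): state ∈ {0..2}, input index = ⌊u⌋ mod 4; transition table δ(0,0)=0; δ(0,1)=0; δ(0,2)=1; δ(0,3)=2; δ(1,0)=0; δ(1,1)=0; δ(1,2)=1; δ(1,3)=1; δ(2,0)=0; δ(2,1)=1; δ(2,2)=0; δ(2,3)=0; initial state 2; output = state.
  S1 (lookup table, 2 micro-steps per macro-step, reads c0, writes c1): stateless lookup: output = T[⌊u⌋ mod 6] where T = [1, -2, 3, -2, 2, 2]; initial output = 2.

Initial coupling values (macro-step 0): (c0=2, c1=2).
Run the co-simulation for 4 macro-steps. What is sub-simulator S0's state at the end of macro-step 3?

macro 1: S0 reads c1=2 → after 3×micro: 1; S1 reads c0=2 → after 2×micro: 3 ⇒ (c0=1, c1=3)
macro 2: S0 reads c1=3 → after 3×micro: 1; S1 reads c0=1 → after 2×micro: -2 ⇒ (c0=1, c1=-2)
macro 3: S0 reads c1=-2 → after 3×micro: 1; S1 reads c0=1 → after 2×micro: -2 ⇒ (c0=1, c1=-2)
macro 4: S0 reads c1=-2 → after 3×micro: 1; S1 reads c0=1 → after 2×micro: -2 ⇒ (c0=1, c1=-2)

S0 state at macro-step 3 = 1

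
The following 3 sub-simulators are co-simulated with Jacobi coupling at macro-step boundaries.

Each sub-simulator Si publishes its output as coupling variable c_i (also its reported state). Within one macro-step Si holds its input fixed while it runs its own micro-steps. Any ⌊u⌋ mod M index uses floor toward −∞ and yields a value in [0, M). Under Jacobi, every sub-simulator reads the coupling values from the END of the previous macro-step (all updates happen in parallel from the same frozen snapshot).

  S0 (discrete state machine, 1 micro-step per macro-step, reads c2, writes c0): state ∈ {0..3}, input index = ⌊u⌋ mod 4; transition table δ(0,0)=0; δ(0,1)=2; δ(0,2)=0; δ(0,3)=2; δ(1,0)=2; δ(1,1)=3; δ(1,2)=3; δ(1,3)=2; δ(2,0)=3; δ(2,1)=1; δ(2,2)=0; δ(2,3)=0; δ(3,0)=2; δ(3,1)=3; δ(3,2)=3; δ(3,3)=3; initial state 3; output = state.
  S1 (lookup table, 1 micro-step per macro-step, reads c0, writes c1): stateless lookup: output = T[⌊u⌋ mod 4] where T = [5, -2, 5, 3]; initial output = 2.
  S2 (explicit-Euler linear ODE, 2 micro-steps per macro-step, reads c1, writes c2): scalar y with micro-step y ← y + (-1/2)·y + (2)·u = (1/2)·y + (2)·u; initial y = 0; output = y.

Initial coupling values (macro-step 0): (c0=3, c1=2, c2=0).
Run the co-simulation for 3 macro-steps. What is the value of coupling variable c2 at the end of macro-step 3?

c2 at macro-step 3 = 141/8

macro 1: S0 reads c2=0 → after 1×micro: 2; S1 reads c0=3 → after 1×micro: 3; S2 reads c1=2 → after 2×micro: 6 ⇒ (c0=2, c1=3, c2=6)
macro 2: S0 reads c2=6 → after 1×micro: 0; S1 reads c0=2 → after 1×micro: 5; S2 reads c1=3 → after 2×micro: 21/2 ⇒ (c0=0, c1=5, c2=21/2)
macro 3: S0 reads c2=21/2 → after 1×micro: 0; S1 reads c0=0 → after 1×micro: 5; S2 reads c1=5 → after 2×micro: 141/8 ⇒ (c0=0, c1=5, c2=141/8)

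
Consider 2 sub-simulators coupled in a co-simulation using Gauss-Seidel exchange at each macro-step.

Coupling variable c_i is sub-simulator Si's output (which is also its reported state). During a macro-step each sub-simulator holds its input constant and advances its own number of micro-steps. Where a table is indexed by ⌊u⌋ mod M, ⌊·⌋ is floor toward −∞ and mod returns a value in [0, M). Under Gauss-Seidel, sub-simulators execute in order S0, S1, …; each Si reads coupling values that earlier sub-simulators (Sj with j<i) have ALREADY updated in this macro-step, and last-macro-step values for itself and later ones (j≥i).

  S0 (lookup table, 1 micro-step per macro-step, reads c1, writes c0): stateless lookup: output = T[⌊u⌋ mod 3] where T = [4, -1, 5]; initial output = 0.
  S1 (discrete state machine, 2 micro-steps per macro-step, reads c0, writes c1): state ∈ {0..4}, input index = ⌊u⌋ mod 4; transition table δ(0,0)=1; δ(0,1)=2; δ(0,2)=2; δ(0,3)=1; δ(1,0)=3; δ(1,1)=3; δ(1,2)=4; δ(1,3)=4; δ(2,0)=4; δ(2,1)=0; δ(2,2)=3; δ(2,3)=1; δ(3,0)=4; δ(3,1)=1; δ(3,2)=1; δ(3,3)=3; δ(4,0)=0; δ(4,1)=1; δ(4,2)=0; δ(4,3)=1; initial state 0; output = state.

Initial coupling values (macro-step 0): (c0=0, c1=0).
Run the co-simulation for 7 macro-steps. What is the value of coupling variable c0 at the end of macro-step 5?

c0 at macro-step 5 = 4

macro 1: S0 reads c1=0 → after 1×micro: 4; S1 reads c0=4 → after 2×micro: 3 ⇒ (c0=4, c1=3)
macro 2: S0 reads c1=3 → after 1×micro: 4; S1 reads c0=4 → after 2×micro: 0 ⇒ (c0=4, c1=0)
macro 3: S0 reads c1=0 → after 1×micro: 4; S1 reads c0=4 → after 2×micro: 3 ⇒ (c0=4, c1=3)
macro 4: S0 reads c1=3 → after 1×micro: 4; S1 reads c0=4 → after 2×micro: 0 ⇒ (c0=4, c1=0)
macro 5: S0 reads c1=0 → after 1×micro: 4; S1 reads c0=4 → after 2×micro: 3 ⇒ (c0=4, c1=3)
macro 6: S0 reads c1=3 → after 1×micro: 4; S1 reads c0=4 → after 2×micro: 0 ⇒ (c0=4, c1=0)
macro 7: S0 reads c1=0 → after 1×micro: 4; S1 reads c0=4 → after 2×micro: 3 ⇒ (c0=4, c1=3)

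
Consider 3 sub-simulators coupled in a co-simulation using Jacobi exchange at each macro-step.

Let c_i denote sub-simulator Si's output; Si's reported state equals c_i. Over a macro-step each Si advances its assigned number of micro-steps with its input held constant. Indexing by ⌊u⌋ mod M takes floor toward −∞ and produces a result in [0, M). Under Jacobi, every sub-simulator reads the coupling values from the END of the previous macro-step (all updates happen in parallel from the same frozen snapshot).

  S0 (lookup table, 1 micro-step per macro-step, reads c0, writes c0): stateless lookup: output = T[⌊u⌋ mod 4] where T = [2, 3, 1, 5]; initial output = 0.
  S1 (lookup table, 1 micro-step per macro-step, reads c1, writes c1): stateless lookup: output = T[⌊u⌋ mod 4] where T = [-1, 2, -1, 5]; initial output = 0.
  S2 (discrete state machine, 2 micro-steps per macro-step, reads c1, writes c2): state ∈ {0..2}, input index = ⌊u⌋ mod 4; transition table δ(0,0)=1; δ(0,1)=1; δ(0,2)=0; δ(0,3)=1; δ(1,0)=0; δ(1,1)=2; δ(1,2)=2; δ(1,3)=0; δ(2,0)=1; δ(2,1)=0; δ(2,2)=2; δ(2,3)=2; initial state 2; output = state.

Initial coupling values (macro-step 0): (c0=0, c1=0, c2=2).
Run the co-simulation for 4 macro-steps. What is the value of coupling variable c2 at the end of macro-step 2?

macro 1: S0 reads c0=0 → after 1×micro: 2; S1 reads c1=0 → after 1×micro: -1; S2 reads c1=0 → after 2×micro: 0 ⇒ (c0=2, c1=-1, c2=0)
macro 2: S0 reads c0=2 → after 1×micro: 1; S1 reads c1=-1 → after 1×micro: 5; S2 reads c1=-1 → after 2×micro: 0 ⇒ (c0=1, c1=5, c2=0)
macro 3: S0 reads c0=1 → after 1×micro: 3; S1 reads c1=5 → after 1×micro: 2; S2 reads c1=5 → after 2×micro: 2 ⇒ (c0=3, c1=2, c2=2)
macro 4: S0 reads c0=3 → after 1×micro: 5; S1 reads c1=2 → after 1×micro: -1; S2 reads c1=2 → after 2×micro: 2 ⇒ (c0=5, c1=-1, c2=2)

c2 at macro-step 2 = 0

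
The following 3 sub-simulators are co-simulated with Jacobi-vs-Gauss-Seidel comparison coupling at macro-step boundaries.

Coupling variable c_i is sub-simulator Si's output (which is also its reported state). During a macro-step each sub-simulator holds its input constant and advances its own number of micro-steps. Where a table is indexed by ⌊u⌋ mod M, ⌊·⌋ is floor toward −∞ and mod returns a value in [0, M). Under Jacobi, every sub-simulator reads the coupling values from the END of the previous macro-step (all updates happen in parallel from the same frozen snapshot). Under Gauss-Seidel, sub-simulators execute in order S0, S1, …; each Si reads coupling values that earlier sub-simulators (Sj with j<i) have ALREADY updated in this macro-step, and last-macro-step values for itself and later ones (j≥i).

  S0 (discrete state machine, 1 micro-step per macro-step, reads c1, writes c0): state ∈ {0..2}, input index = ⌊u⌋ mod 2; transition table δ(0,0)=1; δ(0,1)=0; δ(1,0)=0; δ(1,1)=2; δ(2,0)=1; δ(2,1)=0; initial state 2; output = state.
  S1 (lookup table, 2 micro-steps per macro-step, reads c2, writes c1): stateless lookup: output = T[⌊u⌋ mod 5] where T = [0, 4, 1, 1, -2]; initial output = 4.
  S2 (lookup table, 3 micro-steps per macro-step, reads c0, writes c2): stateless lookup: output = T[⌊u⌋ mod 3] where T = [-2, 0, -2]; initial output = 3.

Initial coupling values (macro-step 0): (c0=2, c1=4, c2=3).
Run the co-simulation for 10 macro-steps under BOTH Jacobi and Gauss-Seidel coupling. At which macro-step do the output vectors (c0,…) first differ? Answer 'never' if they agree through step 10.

[Jacobi] macro 1: S0 reads c1=4 → after 1×micro: 1; S1 reads c2=3 → after 2×micro: 1; S2 reads c0=2 → after 3×micro: -2 ⇒ (c0=1, c1=1, c2=-2)
[Jacobi] macro 2: S0 reads c1=1 → after 1×micro: 2; S1 reads c2=-2 → after 2×micro: 1; S2 reads c0=1 → after 3×micro: 0 ⇒ (c0=2, c1=1, c2=0)
[Jacobi] macro 3: S0 reads c1=1 → after 1×micro: 0; S1 reads c2=0 → after 2×micro: 0; S2 reads c0=2 → after 3×micro: -2 ⇒ (c0=0, c1=0, c2=-2)
[Jacobi] macro 4: S0 reads c1=0 → after 1×micro: 1; S1 reads c2=-2 → after 2×micro: 1; S2 reads c0=0 → after 3×micro: -2 ⇒ (c0=1, c1=1, c2=-2)
[Jacobi] macro 5: S0 reads c1=1 → after 1×micro: 2; S1 reads c2=-2 → after 2×micro: 1; S2 reads c0=1 → after 3×micro: 0 ⇒ (c0=2, c1=1, c2=0)
[Jacobi] macro 6: S0 reads c1=1 → after 1×micro: 0; S1 reads c2=0 → after 2×micro: 0; S2 reads c0=2 → after 3×micro: -2 ⇒ (c0=0, c1=0, c2=-2)
[Jacobi] macro 7: S0 reads c1=0 → after 1×micro: 1; S1 reads c2=-2 → after 2×micro: 1; S2 reads c0=0 → after 3×micro: -2 ⇒ (c0=1, c1=1, c2=-2)
[Jacobi] macro 8: S0 reads c1=1 → after 1×micro: 2; S1 reads c2=-2 → after 2×micro: 1; S2 reads c0=1 → after 3×micro: 0 ⇒ (c0=2, c1=1, c2=0)
[Jacobi] macro 9: S0 reads c1=1 → after 1×micro: 0; S1 reads c2=0 → after 2×micro: 0; S2 reads c0=2 → after 3×micro: -2 ⇒ (c0=0, c1=0, c2=-2)
[Jacobi] macro 10: S0 reads c1=0 → after 1×micro: 1; S1 reads c2=-2 → after 2×micro: 1; S2 reads c0=0 → after 3×micro: -2 ⇒ (c0=1, c1=1, c2=-2)
[Gauss-Seidel] macro 1: S0 reads c1=4 → after 1×micro: 1; S1 reads c2=3 → after 2×micro: 1; S2 reads c0=1 → after 3×micro: 0 ⇒ (c0=1, c1=1, c2=0)
[Gauss-Seidel] macro 2: S0 reads c1=1 → after 1×micro: 2; S1 reads c2=0 → after 2×micro: 0; S2 reads c0=2 → after 3×micro: -2 ⇒ (c0=2, c1=0, c2=-2)
[Gauss-Seidel] macro 3: S0 reads c1=0 → after 1×micro: 1; S1 reads c2=-2 → after 2×micro: 1; S2 reads c0=1 → after 3×micro: 0 ⇒ (c0=1, c1=1, c2=0)
[Gauss-Seidel] macro 4: S0 reads c1=1 → after 1×micro: 2; S1 reads c2=0 → after 2×micro: 0; S2 reads c0=2 → after 3×micro: -2 ⇒ (c0=2, c1=0, c2=-2)
[Gauss-Seidel] macro 5: S0 reads c1=0 → after 1×micro: 1; S1 reads c2=-2 → after 2×micro: 1; S2 reads c0=1 → after 3×micro: 0 ⇒ (c0=1, c1=1, c2=0)
[Gauss-Seidel] macro 6: S0 reads c1=1 → after 1×micro: 2; S1 reads c2=0 → after 2×micro: 0; S2 reads c0=2 → after 3×micro: -2 ⇒ (c0=2, c1=0, c2=-2)
[Gauss-Seidel] macro 7: S0 reads c1=0 → after 1×micro: 1; S1 reads c2=-2 → after 2×micro: 1; S2 reads c0=1 → after 3×micro: 0 ⇒ (c0=1, c1=1, c2=0)
[Gauss-Seidel] macro 8: S0 reads c1=1 → after 1×micro: 2; S1 reads c2=0 → after 2×micro: 0; S2 reads c0=2 → after 3×micro: -2 ⇒ (c0=2, c1=0, c2=-2)
[Gauss-Seidel] macro 9: S0 reads c1=0 → after 1×micro: 1; S1 reads c2=-2 → after 2×micro: 1; S2 reads c0=1 → after 3×micro: 0 ⇒ (c0=1, c1=1, c2=0)
[Gauss-Seidel] macro 10: S0 reads c1=1 → after 1×micro: 2; S1 reads c2=0 → after 2×micro: 0; S2 reads c0=2 → after 3×micro: -2 ⇒ (c0=2, c1=0, c2=-2)

first divergence at macro-step: 1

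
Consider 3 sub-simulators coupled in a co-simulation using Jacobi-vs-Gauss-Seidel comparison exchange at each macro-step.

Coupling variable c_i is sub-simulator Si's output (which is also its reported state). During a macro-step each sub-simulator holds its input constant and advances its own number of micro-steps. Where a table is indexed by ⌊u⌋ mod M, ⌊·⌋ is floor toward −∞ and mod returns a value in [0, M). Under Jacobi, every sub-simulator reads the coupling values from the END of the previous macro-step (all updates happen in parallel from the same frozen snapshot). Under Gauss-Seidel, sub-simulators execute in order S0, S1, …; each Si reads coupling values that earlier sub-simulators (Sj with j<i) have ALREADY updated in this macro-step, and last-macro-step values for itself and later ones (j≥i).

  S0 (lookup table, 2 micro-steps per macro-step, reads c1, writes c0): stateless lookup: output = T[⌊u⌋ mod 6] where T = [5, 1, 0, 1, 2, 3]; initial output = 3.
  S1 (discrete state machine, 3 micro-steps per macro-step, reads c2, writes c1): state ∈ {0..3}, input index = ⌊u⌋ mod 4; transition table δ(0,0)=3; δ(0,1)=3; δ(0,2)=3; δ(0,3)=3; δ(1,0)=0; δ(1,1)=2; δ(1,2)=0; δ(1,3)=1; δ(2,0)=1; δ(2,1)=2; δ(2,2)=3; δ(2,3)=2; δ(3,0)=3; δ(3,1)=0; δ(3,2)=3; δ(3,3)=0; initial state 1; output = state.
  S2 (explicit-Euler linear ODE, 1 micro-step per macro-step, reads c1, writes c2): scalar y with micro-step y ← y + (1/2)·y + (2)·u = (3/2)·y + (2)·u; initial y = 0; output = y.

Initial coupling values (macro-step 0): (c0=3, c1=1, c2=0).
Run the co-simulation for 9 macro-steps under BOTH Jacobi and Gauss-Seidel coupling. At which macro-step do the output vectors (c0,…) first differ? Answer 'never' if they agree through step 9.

first divergence at macro-step: 1

[Jacobi] macro 1: S0 reads c1=1 → after 2×micro: 1; S1 reads c2=0 → after 3×micro: 3; S2 reads c1=1 → after 1×micro: 2 ⇒ (c0=1, c1=3, c2=2)
[Jacobi] macro 2: S0 reads c1=3 → after 2×micro: 1; S1 reads c2=2 → after 3×micro: 3; S2 reads c1=3 → after 1×micro: 9 ⇒ (c0=1, c1=3, c2=9)
[Jacobi] macro 3: S0 reads c1=3 → after 2×micro: 1; S1 reads c2=9 → after 3×micro: 0; S2 reads c1=3 → after 1×micro: 39/2 ⇒ (c0=1, c1=0, c2=39/2)
[Jacobi] macro 4: S0 reads c1=0 → after 2×micro: 5; S1 reads c2=39/2 → after 3×micro: 3; S2 reads c1=0 → after 1×micro: 117/4 ⇒ (c0=5, c1=3, c2=117/4)
[Jacobi] macro 5: S0 reads c1=3 → after 2×micro: 1; S1 reads c2=117/4 → after 3×micro: 0; S2 reads c1=3 → after 1×micro: 399/8 ⇒ (c0=1, c1=0, c2=399/8)
[Jacobi] macro 6: S0 reads c1=0 → after 2×micro: 5; S1 reads c2=399/8 → after 3×micro: 3; S2 reads c1=0 → after 1×micro: 1197/16 ⇒ (c0=5, c1=3, c2=1197/16)
[Jacobi] macro 7: S0 reads c1=3 → after 2×micro: 1; S1 reads c2=1197/16 → after 3×micro: 3; S2 reads c1=3 → after 1×micro: 3783/32 ⇒ (c0=1, c1=3, c2=3783/32)
[Jacobi] macro 8: S0 reads c1=3 → after 2×micro: 1; S1 reads c2=3783/32 → after 3×micro: 3; S2 reads c1=3 → after 1×micro: 11733/64 ⇒ (c0=1, c1=3, c2=11733/64)
[Jacobi] macro 9: S0 reads c1=3 → after 2×micro: 1; S1 reads c2=11733/64 → after 3×micro: 0; S2 reads c1=3 → after 1×micro: 35967/128 ⇒ (c0=1, c1=0, c2=35967/128)
[Gauss-Seidel] macro 1: S0 reads c1=1 → after 2×micro: 1; S1 reads c2=0 → after 3×micro: 3; S2 reads c1=3 → after 1×micro: 6 ⇒ (c0=1, c1=3, c2=6)
[Gauss-Seidel] macro 2: S0 reads c1=3 → after 2×micro: 1; S1 reads c2=6 → after 3×micro: 3; S2 reads c1=3 → after 1×micro: 15 ⇒ (c0=1, c1=3, c2=15)
[Gauss-Seidel] macro 3: S0 reads c1=3 → after 2×micro: 1; S1 reads c2=15 → after 3×micro: 0; S2 reads c1=0 → after 1×micro: 45/2 ⇒ (c0=1, c1=0, c2=45/2)
[Gauss-Seidel] macro 4: S0 reads c1=0 → after 2×micro: 5; S1 reads c2=45/2 → after 3×micro: 3; S2 reads c1=3 → after 1×micro: 159/4 ⇒ (c0=5, c1=3, c2=159/4)
[Gauss-Seidel] macro 5: S0 reads c1=3 → after 2×micro: 1; S1 reads c2=159/4 → after 3×micro: 0; S2 reads c1=0 → after 1×micro: 477/8 ⇒ (c0=1, c1=0, c2=477/8)
[Gauss-Seidel] macro 6: S0 reads c1=0 → after 2×micro: 5; S1 reads c2=477/8 → after 3×micro: 3; S2 reads c1=3 → after 1×micro: 1527/16 ⇒ (c0=5, c1=3, c2=1527/16)
[Gauss-Seidel] macro 7: S0 reads c1=3 → after 2×micro: 1; S1 reads c2=1527/16 → after 3×micro: 0; S2 reads c1=0 → after 1×micro: 4581/32 ⇒ (c0=1, c1=0, c2=4581/32)
[Gauss-Seidel] macro 8: S0 reads c1=0 → after 2×micro: 5; S1 reads c2=4581/32 → after 3×micro: 3; S2 reads c1=3 → after 1×micro: 14127/64 ⇒ (c0=5, c1=3, c2=14127/64)
[Gauss-Seidel] macro 9: S0 reads c1=3 → after 2×micro: 1; S1 reads c2=14127/64 → after 3×micro: 3; S2 reads c1=3 → after 1×micro: 43149/128 ⇒ (c0=1, c1=3, c2=43149/128)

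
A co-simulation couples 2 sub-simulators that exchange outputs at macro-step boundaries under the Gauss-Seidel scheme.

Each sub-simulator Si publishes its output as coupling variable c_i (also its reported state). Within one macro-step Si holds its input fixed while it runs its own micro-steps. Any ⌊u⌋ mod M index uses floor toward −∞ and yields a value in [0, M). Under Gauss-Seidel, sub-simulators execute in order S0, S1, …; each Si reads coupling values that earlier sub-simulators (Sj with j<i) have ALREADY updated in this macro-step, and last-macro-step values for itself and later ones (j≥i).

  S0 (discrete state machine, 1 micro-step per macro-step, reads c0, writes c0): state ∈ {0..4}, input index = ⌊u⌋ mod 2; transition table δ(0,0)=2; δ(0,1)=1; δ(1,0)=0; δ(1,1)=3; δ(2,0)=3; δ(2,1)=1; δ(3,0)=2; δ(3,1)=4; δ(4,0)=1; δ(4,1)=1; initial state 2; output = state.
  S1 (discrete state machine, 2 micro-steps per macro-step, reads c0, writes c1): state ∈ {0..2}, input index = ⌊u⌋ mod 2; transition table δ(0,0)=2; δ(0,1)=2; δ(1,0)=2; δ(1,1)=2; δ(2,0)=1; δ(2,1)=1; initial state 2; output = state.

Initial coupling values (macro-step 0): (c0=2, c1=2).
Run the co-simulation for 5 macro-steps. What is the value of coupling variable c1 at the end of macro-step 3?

macro 1: S0 reads c0=2 → after 1×micro: 3; S1 reads c0=3 → after 2×micro: 2 ⇒ (c0=3, c1=2)
macro 2: S0 reads c0=3 → after 1×micro: 4; S1 reads c0=4 → after 2×micro: 2 ⇒ (c0=4, c1=2)
macro 3: S0 reads c0=4 → after 1×micro: 1; S1 reads c0=1 → after 2×micro: 2 ⇒ (c0=1, c1=2)
macro 4: S0 reads c0=1 → after 1×micro: 3; S1 reads c0=3 → after 2×micro: 2 ⇒ (c0=3, c1=2)
macro 5: S0 reads c0=3 → after 1×micro: 4; S1 reads c0=4 → after 2×micro: 2 ⇒ (c0=4, c1=2)

c1 at macro-step 3 = 2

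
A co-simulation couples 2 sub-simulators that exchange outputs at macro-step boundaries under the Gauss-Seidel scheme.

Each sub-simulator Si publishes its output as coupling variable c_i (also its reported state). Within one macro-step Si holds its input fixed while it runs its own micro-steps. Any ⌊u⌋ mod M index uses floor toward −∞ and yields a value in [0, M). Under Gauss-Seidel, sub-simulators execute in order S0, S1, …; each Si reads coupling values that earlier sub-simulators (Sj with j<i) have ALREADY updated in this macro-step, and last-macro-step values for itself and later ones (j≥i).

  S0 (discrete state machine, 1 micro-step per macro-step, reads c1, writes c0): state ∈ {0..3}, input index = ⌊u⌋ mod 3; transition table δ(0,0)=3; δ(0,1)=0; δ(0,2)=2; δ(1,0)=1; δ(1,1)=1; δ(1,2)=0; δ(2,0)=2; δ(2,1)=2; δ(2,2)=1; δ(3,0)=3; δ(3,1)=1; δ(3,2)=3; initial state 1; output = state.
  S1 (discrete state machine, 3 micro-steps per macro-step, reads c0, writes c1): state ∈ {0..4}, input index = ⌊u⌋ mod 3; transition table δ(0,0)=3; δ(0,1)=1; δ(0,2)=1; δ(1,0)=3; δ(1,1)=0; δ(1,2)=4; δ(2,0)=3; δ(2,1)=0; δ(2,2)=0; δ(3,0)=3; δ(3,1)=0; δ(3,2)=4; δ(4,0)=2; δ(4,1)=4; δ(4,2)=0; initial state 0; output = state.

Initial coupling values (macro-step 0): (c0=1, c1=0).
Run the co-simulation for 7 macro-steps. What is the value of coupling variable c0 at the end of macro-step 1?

c0 at macro-step 1 = 1

macro 1: S0 reads c1=0 → after 1×micro: 1; S1 reads c0=1 → after 3×micro: 1 ⇒ (c0=1, c1=1)
macro 2: S0 reads c1=1 → after 1×micro: 1; S1 reads c0=1 → after 3×micro: 0 ⇒ (c0=1, c1=0)
macro 3: S0 reads c1=0 → after 1×micro: 1; S1 reads c0=1 → after 3×micro: 1 ⇒ (c0=1, c1=1)
macro 4: S0 reads c1=1 → after 1×micro: 1; S1 reads c0=1 → after 3×micro: 0 ⇒ (c0=1, c1=0)
macro 5: S0 reads c1=0 → after 1×micro: 1; S1 reads c0=1 → after 3×micro: 1 ⇒ (c0=1, c1=1)
macro 6: S0 reads c1=1 → after 1×micro: 1; S1 reads c0=1 → after 3×micro: 0 ⇒ (c0=1, c1=0)
macro 7: S0 reads c1=0 → after 1×micro: 1; S1 reads c0=1 → after 3×micro: 1 ⇒ (c0=1, c1=1)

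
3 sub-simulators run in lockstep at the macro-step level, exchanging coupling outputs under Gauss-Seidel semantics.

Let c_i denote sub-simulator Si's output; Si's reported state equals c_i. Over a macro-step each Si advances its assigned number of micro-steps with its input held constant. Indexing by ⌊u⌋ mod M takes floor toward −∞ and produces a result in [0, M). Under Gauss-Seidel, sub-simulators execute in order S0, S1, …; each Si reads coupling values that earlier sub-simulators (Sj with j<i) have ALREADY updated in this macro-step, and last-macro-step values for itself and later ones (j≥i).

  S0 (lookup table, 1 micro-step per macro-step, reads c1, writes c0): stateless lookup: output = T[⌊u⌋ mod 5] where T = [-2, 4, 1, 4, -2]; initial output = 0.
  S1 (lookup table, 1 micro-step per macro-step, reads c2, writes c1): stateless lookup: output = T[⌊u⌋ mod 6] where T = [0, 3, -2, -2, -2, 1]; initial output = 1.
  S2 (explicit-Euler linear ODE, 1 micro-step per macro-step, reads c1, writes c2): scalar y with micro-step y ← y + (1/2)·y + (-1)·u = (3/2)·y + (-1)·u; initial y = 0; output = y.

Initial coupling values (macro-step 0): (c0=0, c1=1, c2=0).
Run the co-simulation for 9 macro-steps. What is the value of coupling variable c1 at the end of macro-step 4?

macro 1: S0 reads c1=1 → after 1×micro: 4; S1 reads c2=0 → after 1×micro: 0; S2 reads c1=0 → after 1×micro: 0 ⇒ (c0=4, c1=0, c2=0)
macro 2: S0 reads c1=0 → after 1×micro: -2; S1 reads c2=0 → after 1×micro: 0; S2 reads c1=0 → after 1×micro: 0 ⇒ (c0=-2, c1=0, c2=0)
macro 3: S0 reads c1=0 → after 1×micro: -2; S1 reads c2=0 → after 1×micro: 0; S2 reads c1=0 → after 1×micro: 0 ⇒ (c0=-2, c1=0, c2=0)
macro 4: S0 reads c1=0 → after 1×micro: -2; S1 reads c2=0 → after 1×micro: 0; S2 reads c1=0 → after 1×micro: 0 ⇒ (c0=-2, c1=0, c2=0)
macro 5: S0 reads c1=0 → after 1×micro: -2; S1 reads c2=0 → after 1×micro: 0; S2 reads c1=0 → after 1×micro: 0 ⇒ (c0=-2, c1=0, c2=0)
macro 6: S0 reads c1=0 → after 1×micro: -2; S1 reads c2=0 → after 1×micro: 0; S2 reads c1=0 → after 1×micro: 0 ⇒ (c0=-2, c1=0, c2=0)
macro 7: S0 reads c1=0 → after 1×micro: -2; S1 reads c2=0 → after 1×micro: 0; S2 reads c1=0 → after 1×micro: 0 ⇒ (c0=-2, c1=0, c2=0)
macro 8: S0 reads c1=0 → after 1×micro: -2; S1 reads c2=0 → after 1×micro: 0; S2 reads c1=0 → after 1×micro: 0 ⇒ (c0=-2, c1=0, c2=0)
macro 9: S0 reads c1=0 → after 1×micro: -2; S1 reads c2=0 → after 1×micro: 0; S2 reads c1=0 → after 1×micro: 0 ⇒ (c0=-2, c1=0, c2=0)

c1 at macro-step 4 = 0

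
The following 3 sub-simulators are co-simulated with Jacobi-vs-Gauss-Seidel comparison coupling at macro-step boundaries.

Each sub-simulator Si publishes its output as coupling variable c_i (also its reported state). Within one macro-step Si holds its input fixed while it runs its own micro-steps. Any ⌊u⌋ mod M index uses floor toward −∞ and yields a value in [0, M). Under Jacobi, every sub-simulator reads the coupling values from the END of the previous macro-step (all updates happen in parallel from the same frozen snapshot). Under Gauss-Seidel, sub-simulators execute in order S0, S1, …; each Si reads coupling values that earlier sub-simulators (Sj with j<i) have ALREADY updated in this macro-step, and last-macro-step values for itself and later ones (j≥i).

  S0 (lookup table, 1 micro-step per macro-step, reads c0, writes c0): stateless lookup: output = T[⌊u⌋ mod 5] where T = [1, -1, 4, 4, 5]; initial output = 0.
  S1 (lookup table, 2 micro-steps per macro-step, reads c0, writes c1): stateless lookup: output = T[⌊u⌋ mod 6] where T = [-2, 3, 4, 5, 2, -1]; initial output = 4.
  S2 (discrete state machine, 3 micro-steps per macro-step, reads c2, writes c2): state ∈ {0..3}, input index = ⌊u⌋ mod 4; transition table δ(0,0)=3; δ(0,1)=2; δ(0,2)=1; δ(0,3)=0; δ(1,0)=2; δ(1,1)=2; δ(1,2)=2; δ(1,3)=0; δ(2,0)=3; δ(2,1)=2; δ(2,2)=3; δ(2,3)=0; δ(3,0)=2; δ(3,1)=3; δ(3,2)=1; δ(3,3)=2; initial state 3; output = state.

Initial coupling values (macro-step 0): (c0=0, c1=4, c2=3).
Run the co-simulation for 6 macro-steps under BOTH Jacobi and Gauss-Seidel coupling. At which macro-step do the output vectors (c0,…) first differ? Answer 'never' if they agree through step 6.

[Jacobi] macro 1: S0 reads c0=0 → after 1×micro: 1; S1 reads c0=0 → after 2×micro: -2; S2 reads c2=3 → after 3×micro: 0 ⇒ (c0=1, c1=-2, c2=0)
[Jacobi] macro 2: S0 reads c0=1 → after 1×micro: -1; S1 reads c0=1 → after 2×micro: 3; S2 reads c2=0 → after 3×micro: 3 ⇒ (c0=-1, c1=3, c2=3)
[Jacobi] macro 3: S0 reads c0=-1 → after 1×micro: 5; S1 reads c0=-1 → after 2×micro: -1; S2 reads c2=3 → after 3×micro: 0 ⇒ (c0=5, c1=-1, c2=0)
[Jacobi] macro 4: S0 reads c0=5 → after 1×micro: 1; S1 reads c0=5 → after 2×micro: -1; S2 reads c2=0 → after 3×micro: 3 ⇒ (c0=1, c1=-1, c2=3)
[Jacobi] macro 5: S0 reads c0=1 → after 1×micro: -1; S1 reads c0=1 → after 2×micro: 3; S2 reads c2=3 → after 3×micro: 0 ⇒ (c0=-1, c1=3, c2=0)
[Jacobi] macro 6: S0 reads c0=-1 → after 1×micro: 5; S1 reads c0=-1 → after 2×micro: -1; S2 reads c2=0 → after 3×micro: 3 ⇒ (c0=5, c1=-1, c2=3)
[Gauss-Seidel] macro 1: S0 reads c0=0 → after 1×micro: 1; S1 reads c0=1 → after 2×micro: 3; S2 reads c2=3 → after 3×micro: 0 ⇒ (c0=1, c1=3, c2=0)
[Gauss-Seidel] macro 2: S0 reads c0=1 → after 1×micro: -1; S1 reads c0=-1 → after 2×micro: -1; S2 reads c2=0 → after 3×micro: 3 ⇒ (c0=-1, c1=-1, c2=3)
[Gauss-Seidel] macro 3: S0 reads c0=-1 → after 1×micro: 5; S1 reads c0=5 → after 2×micro: -1; S2 reads c2=3 → after 3×micro: 0 ⇒ (c0=5, c1=-1, c2=0)
[Gauss-Seidel] macro 4: S0 reads c0=5 → after 1×micro: 1; S1 reads c0=1 → after 2×micro: 3; S2 reads c2=0 → after 3×micro: 3 ⇒ (c0=1, c1=3, c2=3)
[Gauss-Seidel] macro 5: S0 reads c0=1 → after 1×micro: -1; S1 reads c0=-1 → after 2×micro: -1; S2 reads c2=3 → after 3×micro: 0 ⇒ (c0=-1, c1=-1, c2=0)
[Gauss-Seidel] macro 6: S0 reads c0=-1 → after 1×micro: 5; S1 reads c0=5 → after 2×micro: -1; S2 reads c2=0 → after 3×micro: 3 ⇒ (c0=5, c1=-1, c2=3)

first divergence at macro-step: 1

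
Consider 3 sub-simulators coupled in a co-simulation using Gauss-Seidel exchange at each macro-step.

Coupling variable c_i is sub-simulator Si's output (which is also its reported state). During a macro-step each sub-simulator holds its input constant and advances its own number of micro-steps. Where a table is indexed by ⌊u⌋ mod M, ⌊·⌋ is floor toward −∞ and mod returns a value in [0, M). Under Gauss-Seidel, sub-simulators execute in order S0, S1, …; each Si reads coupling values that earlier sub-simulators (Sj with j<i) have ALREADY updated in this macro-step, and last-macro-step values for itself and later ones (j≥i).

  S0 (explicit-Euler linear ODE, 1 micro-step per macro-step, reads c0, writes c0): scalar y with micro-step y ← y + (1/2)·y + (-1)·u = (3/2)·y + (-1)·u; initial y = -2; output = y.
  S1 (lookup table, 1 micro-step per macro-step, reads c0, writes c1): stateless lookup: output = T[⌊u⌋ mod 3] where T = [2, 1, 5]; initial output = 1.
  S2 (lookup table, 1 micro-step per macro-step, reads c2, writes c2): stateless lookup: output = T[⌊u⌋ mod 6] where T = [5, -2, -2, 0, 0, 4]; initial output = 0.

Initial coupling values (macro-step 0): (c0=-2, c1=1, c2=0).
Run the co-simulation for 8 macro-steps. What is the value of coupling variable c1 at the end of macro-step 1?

c1 at macro-step 1 = 5

macro 1: S0 reads c0=-2 → after 1×micro: -1; S1 reads c0=-1 → after 1×micro: 5; S2 reads c2=0 → after 1×micro: 5 ⇒ (c0=-1, c1=5, c2=5)
macro 2: S0 reads c0=-1 → after 1×micro: -1/2; S1 reads c0=-1/2 → after 1×micro: 5; S2 reads c2=5 → after 1×micro: 4 ⇒ (c0=-1/2, c1=5, c2=4)
macro 3: S0 reads c0=-1/2 → after 1×micro: -1/4; S1 reads c0=-1/4 → after 1×micro: 5; S2 reads c2=4 → after 1×micro: 0 ⇒ (c0=-1/4, c1=5, c2=0)
macro 4: S0 reads c0=-1/4 → after 1×micro: -1/8; S1 reads c0=-1/8 → after 1×micro: 5; S2 reads c2=0 → after 1×micro: 5 ⇒ (c0=-1/8, c1=5, c2=5)
macro 5: S0 reads c0=-1/8 → after 1×micro: -1/16; S1 reads c0=-1/16 → after 1×micro: 5; S2 reads c2=5 → after 1×micro: 4 ⇒ (c0=-1/16, c1=5, c2=4)
macro 6: S0 reads c0=-1/16 → after 1×micro: -1/32; S1 reads c0=-1/32 → after 1×micro: 5; S2 reads c2=4 → after 1×micro: 0 ⇒ (c0=-1/32, c1=5, c2=0)
macro 7: S0 reads c0=-1/32 → after 1×micro: -1/64; S1 reads c0=-1/64 → after 1×micro: 5; S2 reads c2=0 → after 1×micro: 5 ⇒ (c0=-1/64, c1=5, c2=5)
macro 8: S0 reads c0=-1/64 → after 1×micro: -1/128; S1 reads c0=-1/128 → after 1×micro: 5; S2 reads c2=5 → after 1×micro: 4 ⇒ (c0=-1/128, c1=5, c2=4)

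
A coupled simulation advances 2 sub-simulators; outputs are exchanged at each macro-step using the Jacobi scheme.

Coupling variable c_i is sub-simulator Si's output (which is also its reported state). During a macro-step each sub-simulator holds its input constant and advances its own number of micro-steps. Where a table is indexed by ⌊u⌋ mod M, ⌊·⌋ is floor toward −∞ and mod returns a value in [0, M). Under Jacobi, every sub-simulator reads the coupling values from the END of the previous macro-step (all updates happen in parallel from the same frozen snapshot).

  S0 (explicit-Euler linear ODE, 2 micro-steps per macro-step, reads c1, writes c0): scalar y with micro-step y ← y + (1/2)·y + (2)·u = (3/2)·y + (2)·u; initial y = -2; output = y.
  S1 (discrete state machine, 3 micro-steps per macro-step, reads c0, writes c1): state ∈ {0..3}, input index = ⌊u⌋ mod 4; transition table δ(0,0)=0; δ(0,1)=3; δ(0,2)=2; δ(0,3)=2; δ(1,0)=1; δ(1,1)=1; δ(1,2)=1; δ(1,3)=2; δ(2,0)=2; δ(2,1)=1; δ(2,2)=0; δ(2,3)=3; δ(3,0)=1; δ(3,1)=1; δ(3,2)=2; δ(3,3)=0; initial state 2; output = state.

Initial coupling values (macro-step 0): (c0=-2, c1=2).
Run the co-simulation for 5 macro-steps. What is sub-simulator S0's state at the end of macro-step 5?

macro 1: S0 reads c1=2 → after 2×micro: 11/2; S1 reads c0=-2 → after 3×micro: 0 ⇒ (c0=11/2, c1=0)
macro 2: S0 reads c1=0 → after 2×micro: 99/8; S1 reads c0=11/2 → after 3×micro: 1 ⇒ (c0=99/8, c1=1)
macro 3: S0 reads c1=1 → after 2×micro: 1051/32; S1 reads c0=99/8 → after 3×micro: 1 ⇒ (c0=1051/32, c1=1)
macro 4: S0 reads c1=1 → after 2×micro: 10099/128; S1 reads c0=1051/32 → after 3×micro: 1 ⇒ (c0=10099/128, c1=1)
macro 5: S0 reads c1=1 → after 2×micro: 93451/512; S1 reads c0=10099/128 → after 3×micro: 1 ⇒ (c0=93451/512, c1=1)

S0 state at macro-step 5 = 93451/512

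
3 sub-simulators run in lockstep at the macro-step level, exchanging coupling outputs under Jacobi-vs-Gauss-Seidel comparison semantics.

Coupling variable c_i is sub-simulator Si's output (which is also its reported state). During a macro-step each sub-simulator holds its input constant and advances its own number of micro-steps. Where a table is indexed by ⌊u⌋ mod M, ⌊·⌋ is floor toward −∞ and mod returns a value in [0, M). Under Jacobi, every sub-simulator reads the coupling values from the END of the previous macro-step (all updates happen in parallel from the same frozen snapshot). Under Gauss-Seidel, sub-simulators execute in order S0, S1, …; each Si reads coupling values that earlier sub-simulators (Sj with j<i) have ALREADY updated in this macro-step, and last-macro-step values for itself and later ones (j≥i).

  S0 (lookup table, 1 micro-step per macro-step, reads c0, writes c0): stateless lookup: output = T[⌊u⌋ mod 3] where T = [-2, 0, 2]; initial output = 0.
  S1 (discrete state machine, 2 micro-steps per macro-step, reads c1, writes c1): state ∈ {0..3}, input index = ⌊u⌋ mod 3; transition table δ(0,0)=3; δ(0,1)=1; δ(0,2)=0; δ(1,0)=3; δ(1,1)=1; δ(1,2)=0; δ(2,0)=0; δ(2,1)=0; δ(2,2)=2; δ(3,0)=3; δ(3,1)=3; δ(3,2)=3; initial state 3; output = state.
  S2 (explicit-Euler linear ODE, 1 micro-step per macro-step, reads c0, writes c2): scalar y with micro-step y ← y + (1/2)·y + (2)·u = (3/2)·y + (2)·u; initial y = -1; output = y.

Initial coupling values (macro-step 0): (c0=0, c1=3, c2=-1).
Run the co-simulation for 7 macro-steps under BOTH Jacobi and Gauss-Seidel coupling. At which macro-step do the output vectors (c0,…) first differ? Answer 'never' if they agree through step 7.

first divergence at macro-step: 1

[Jacobi] macro 1: S0 reads c0=0 → after 1×micro: -2; S1 reads c1=3 → after 2×micro: 3; S2 reads c0=0 → after 1×micro: -3/2 ⇒ (c0=-2, c1=3, c2=-3/2)
[Jacobi] macro 2: S0 reads c0=-2 → after 1×micro: 0; S1 reads c1=3 → after 2×micro: 3; S2 reads c0=-2 → after 1×micro: -25/4 ⇒ (c0=0, c1=3, c2=-25/4)
[Jacobi] macro 3: S0 reads c0=0 → after 1×micro: -2; S1 reads c1=3 → after 2×micro: 3; S2 reads c0=0 → after 1×micro: -75/8 ⇒ (c0=-2, c1=3, c2=-75/8)
[Jacobi] macro 4: S0 reads c0=-2 → after 1×micro: 0; S1 reads c1=3 → after 2×micro: 3; S2 reads c0=-2 → after 1×micro: -289/16 ⇒ (c0=0, c1=3, c2=-289/16)
[Jacobi] macro 5: S0 reads c0=0 → after 1×micro: -2; S1 reads c1=3 → after 2×micro: 3; S2 reads c0=0 → after 1×micro: -867/32 ⇒ (c0=-2, c1=3, c2=-867/32)
[Jacobi] macro 6: S0 reads c0=-2 → after 1×micro: 0; S1 reads c1=3 → after 2×micro: 3; S2 reads c0=-2 → after 1×micro: -2857/64 ⇒ (c0=0, c1=3, c2=-2857/64)
[Jacobi] macro 7: S0 reads c0=0 → after 1×micro: -2; S1 reads c1=3 → after 2×micro: 3; S2 reads c0=0 → after 1×micro: -8571/128 ⇒ (c0=-2, c1=3, c2=-8571/128)
[Gauss-Seidel] macro 1: S0 reads c0=0 → after 1×micro: -2; S1 reads c1=3 → after 2×micro: 3; S2 reads c0=-2 → after 1×micro: -11/2 ⇒ (c0=-2, c1=3, c2=-11/2)
[Gauss-Seidel] macro 2: S0 reads c0=-2 → after 1×micro: 0; S1 reads c1=3 → after 2×micro: 3; S2 reads c0=0 → after 1×micro: -33/4 ⇒ (c0=0, c1=3, c2=-33/4)
[Gauss-Seidel] macro 3: S0 reads c0=0 → after 1×micro: -2; S1 reads c1=3 → after 2×micro: 3; S2 reads c0=-2 → after 1×micro: -131/8 ⇒ (c0=-2, c1=3, c2=-131/8)
[Gauss-Seidel] macro 4: S0 reads c0=-2 → after 1×micro: 0; S1 reads c1=3 → after 2×micro: 3; S2 reads c0=0 → after 1×micro: -393/16 ⇒ (c0=0, c1=3, c2=-393/16)
[Gauss-Seidel] macro 5: S0 reads c0=0 → after 1×micro: -2; S1 reads c1=3 → after 2×micro: 3; S2 reads c0=-2 → after 1×micro: -1307/32 ⇒ (c0=-2, c1=3, c2=-1307/32)
[Gauss-Seidel] macro 6: S0 reads c0=-2 → after 1×micro: 0; S1 reads c1=3 → after 2×micro: 3; S2 reads c0=0 → after 1×micro: -3921/64 ⇒ (c0=0, c1=3, c2=-3921/64)
[Gauss-Seidel] macro 7: S0 reads c0=0 → after 1×micro: -2; S1 reads c1=3 → after 2×micro: 3; S2 reads c0=-2 → after 1×micro: -12275/128 ⇒ (c0=-2, c1=3, c2=-12275/128)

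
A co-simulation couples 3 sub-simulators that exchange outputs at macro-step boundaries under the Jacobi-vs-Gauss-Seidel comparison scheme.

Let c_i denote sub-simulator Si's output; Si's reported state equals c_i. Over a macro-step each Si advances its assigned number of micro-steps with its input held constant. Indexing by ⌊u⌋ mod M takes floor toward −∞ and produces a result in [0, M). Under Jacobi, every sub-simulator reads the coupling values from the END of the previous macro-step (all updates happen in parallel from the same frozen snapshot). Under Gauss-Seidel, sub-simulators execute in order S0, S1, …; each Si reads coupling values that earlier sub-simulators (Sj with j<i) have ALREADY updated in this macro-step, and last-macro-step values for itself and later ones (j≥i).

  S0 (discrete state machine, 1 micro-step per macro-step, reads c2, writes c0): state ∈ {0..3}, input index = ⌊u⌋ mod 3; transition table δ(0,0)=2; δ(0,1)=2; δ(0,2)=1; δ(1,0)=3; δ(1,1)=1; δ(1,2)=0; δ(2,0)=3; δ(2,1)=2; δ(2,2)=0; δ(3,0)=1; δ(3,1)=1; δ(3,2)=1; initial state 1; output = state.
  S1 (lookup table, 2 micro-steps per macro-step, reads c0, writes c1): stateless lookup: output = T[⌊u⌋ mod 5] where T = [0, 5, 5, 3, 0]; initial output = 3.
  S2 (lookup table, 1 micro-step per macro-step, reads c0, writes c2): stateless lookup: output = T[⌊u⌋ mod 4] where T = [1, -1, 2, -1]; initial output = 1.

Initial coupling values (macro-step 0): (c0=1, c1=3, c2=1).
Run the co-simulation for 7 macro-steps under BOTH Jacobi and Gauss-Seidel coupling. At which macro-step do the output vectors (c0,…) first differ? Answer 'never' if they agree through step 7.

[Jacobi] macro 1: S0 reads c2=1 → after 1×micro: 1; S1 reads c0=1 → after 2×micro: 5; S2 reads c0=1 → after 1×micro: -1 ⇒ (c0=1, c1=5, c2=-1)
[Jacobi] macro 2: S0 reads c2=-1 → after 1×micro: 0; S1 reads c0=1 → after 2×micro: 5; S2 reads c0=1 → after 1×micro: -1 ⇒ (c0=0, c1=5, c2=-1)
[Jacobi] macro 3: S0 reads c2=-1 → after 1×micro: 1; S1 reads c0=0 → after 2×micro: 0; S2 reads c0=0 → after 1×micro: 1 ⇒ (c0=1, c1=0, c2=1)
[Jacobi] macro 4: S0 reads c2=1 → after 1×micro: 1; S1 reads c0=1 → after 2×micro: 5; S2 reads c0=1 → after 1×micro: -1 ⇒ (c0=1, c1=5, c2=-1)
[Jacobi] macro 5: S0 reads c2=-1 → after 1×micro: 0; S1 reads c0=1 → after 2×micro: 5; S2 reads c0=1 → after 1×micro: -1 ⇒ (c0=0, c1=5, c2=-1)
[Jacobi] macro 6: S0 reads c2=-1 → after 1×micro: 1; S1 reads c0=0 → after 2×micro: 0; S2 reads c0=0 → after 1×micro: 1 ⇒ (c0=1, c1=0, c2=1)
[Jacobi] macro 7: S0 reads c2=1 → after 1×micro: 1; S1 reads c0=1 → after 2×micro: 5; S2 reads c0=1 → after 1×micro: -1 ⇒ (c0=1, c1=5, c2=-1)
[Gauss-Seidel] macro 1: S0 reads c2=1 → after 1×micro: 1; S1 reads c0=1 → after 2×micro: 5; S2 reads c0=1 → after 1×micro: -1 ⇒ (c0=1, c1=5, c2=-1)
[Gauss-Seidel] macro 2: S0 reads c2=-1 → after 1×micro: 0; S1 reads c0=0 → after 2×micro: 0; S2 reads c0=0 → after 1×micro: 1 ⇒ (c0=0, c1=0, c2=1)
[Gauss-Seidel] macro 3: S0 reads c2=1 → after 1×micro: 2; S1 reads c0=2 → after 2×micro: 5; S2 reads c0=2 → after 1×micro: 2 ⇒ (c0=2, c1=5, c2=2)
[Gauss-Seidel] macro 4: S0 reads c2=2 → after 1×micro: 0; S1 reads c0=0 → after 2×micro: 0; S2 reads c0=0 → after 1×micro: 1 ⇒ (c0=0, c1=0, c2=1)
[Gauss-Seidel] macro 5: S0 reads c2=1 → after 1×micro: 2; S1 reads c0=2 → after 2×micro: 5; S2 reads c0=2 → after 1×micro: 2 ⇒ (c0=2, c1=5, c2=2)
[Gauss-Seidel] macro 6: S0 reads c2=2 → after 1×micro: 0; S1 reads c0=0 → after 2×micro: 0; S2 reads c0=0 → after 1×micro: 1 ⇒ (c0=0, c1=0, c2=1)
[Gauss-Seidel] macro 7: S0 reads c2=1 → after 1×micro: 2; S1 reads c0=2 → after 2×micro: 5; S2 reads c0=2 → after 1×micro: 2 ⇒ (c0=2, c1=5, c2=2)

first divergence at macro-step: 2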